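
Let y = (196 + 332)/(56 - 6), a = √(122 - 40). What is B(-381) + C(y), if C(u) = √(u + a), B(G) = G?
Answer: -381 + √(264 + 25*√82)/5 ≈ -376.57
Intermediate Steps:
a = √82 ≈ 9.0554
y = 264/25 (y = 528/50 = 528*(1/50) = 264/25 ≈ 10.560)
C(u) = √(u + √82)
B(-381) + C(y) = -381 + √(264/25 + √82)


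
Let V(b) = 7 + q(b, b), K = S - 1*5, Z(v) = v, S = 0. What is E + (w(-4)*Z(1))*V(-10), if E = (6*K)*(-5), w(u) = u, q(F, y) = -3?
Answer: 134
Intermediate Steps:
K = -5 (K = 0 - 1*5 = 0 - 5 = -5)
V(b) = 4 (V(b) = 7 - 3 = 4)
E = 150 (E = (6*(-5))*(-5) = -30*(-5) = 150)
E + (w(-4)*Z(1))*V(-10) = 150 - 4*1*4 = 150 - 4*4 = 150 - 16 = 134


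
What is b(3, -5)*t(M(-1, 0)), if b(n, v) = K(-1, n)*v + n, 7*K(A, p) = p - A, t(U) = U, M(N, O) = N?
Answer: -⅐ ≈ -0.14286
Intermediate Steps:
K(A, p) = -A/7 + p/7 (K(A, p) = (p - A)/7 = -A/7 + p/7)
b(n, v) = n + v*(⅐ + n/7) (b(n, v) = (-⅐*(-1) + n/7)*v + n = (⅐ + n/7)*v + n = v*(⅐ + n/7) + n = n + v*(⅐ + n/7))
b(3, -5)*t(M(-1, 0)) = (3 + (⅐)*(-5)*(1 + 3))*(-1) = (3 + (⅐)*(-5)*4)*(-1) = (3 - 20/7)*(-1) = (⅐)*(-1) = -⅐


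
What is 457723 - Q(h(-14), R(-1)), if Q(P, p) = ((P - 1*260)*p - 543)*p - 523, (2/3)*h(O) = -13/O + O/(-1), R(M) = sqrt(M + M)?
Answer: 6408791/14 + 543*I*sqrt(2) ≈ 4.5777e+5 + 767.92*I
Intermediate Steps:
R(M) = sqrt(2)*sqrt(M) (R(M) = sqrt(2*M) = sqrt(2)*sqrt(M))
h(O) = -39/(2*O) - 3*O/2 (h(O) = 3*(-13/O + O/(-1))/2 = 3*(-13/O + O*(-1))/2 = 3*(-13/O - O)/2 = 3*(-O - 13/O)/2 = -39/(2*O) - 3*O/2)
Q(P, p) = -523 + p*(-543 + p*(-260 + P)) (Q(P, p) = ((P - 260)*p - 543)*p - 523 = ((-260 + P)*p - 543)*p - 523 = (p*(-260 + P) - 543)*p - 523 = (-543 + p*(-260 + P))*p - 523 = p*(-543 + p*(-260 + P)) - 523 = -523 + p*(-543 + p*(-260 + P)))
457723 - Q(h(-14), R(-1)) = 457723 - (-523 - 543*sqrt(2)*sqrt(-1) - 260*(sqrt(2)*sqrt(-1))**2 + ((3/2)*(-13 - 1*(-14)**2)/(-14))*(sqrt(2)*sqrt(-1))**2) = 457723 - (-523 - 543*sqrt(2)*I - 260*(sqrt(2)*I)**2 + ((3/2)*(-1/14)*(-13 - 1*196))*(sqrt(2)*I)**2) = 457723 - (-523 - 543*I*sqrt(2) - 260*(I*sqrt(2))**2 + ((3/2)*(-1/14)*(-13 - 196))*(I*sqrt(2))**2) = 457723 - (-523 - 543*I*sqrt(2) - 260*(-2) + ((3/2)*(-1/14)*(-209))*(-2)) = 457723 - (-523 - 543*I*sqrt(2) + 520 + (627/28)*(-2)) = 457723 - (-523 - 543*I*sqrt(2) + 520 - 627/14) = 457723 - (-669/14 - 543*I*sqrt(2)) = 457723 + (669/14 + 543*I*sqrt(2)) = 6408791/14 + 543*I*sqrt(2)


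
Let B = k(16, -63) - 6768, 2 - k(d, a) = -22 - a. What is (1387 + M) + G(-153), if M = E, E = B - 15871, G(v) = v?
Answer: -21444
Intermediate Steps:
k(d, a) = 24 + a (k(d, a) = 2 - (-22 - a) = 2 + (22 + a) = 24 + a)
B = -6807 (B = (24 - 63) - 6768 = -39 - 6768 = -6807)
E = -22678 (E = -6807 - 15871 = -22678)
M = -22678
(1387 + M) + G(-153) = (1387 - 22678) - 153 = -21291 - 153 = -21444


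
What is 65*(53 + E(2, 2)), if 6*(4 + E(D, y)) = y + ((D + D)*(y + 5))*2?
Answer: 11440/3 ≈ 3813.3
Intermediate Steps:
E(D, y) = -4 + y/6 + 2*D*(5 + y)/3 (E(D, y) = -4 + (y + ((D + D)*(y + 5))*2)/6 = -4 + (y + ((2*D)*(5 + y))*2)/6 = -4 + (y + (2*D*(5 + y))*2)/6 = -4 + (y + 4*D*(5 + y))/6 = -4 + (y/6 + 2*D*(5 + y)/3) = -4 + y/6 + 2*D*(5 + y)/3)
65*(53 + E(2, 2)) = 65*(53 + (-4 + (⅙)*2 + (10/3)*2 + (⅔)*2*2)) = 65*(53 + (-4 + ⅓ + 20/3 + 8/3)) = 65*(53 + 17/3) = 65*(176/3) = 11440/3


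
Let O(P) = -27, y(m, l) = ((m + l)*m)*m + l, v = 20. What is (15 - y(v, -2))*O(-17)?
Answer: 193941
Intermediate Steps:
y(m, l) = l + m**2*(l + m) (y(m, l) = ((l + m)*m)*m + l = (m*(l + m))*m + l = m**2*(l + m) + l = l + m**2*(l + m))
(15 - y(v, -2))*O(-17) = (15 - (-2 + 20**3 - 2*20**2))*(-27) = (15 - (-2 + 8000 - 2*400))*(-27) = (15 - (-2 + 8000 - 800))*(-27) = (15 - 1*7198)*(-27) = (15 - 7198)*(-27) = -7183*(-27) = 193941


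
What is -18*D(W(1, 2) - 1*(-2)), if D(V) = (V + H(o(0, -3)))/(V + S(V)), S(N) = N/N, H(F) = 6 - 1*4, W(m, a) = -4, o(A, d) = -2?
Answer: 0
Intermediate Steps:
H(F) = 2 (H(F) = 6 - 4 = 2)
S(N) = 1
D(V) = (2 + V)/(1 + V) (D(V) = (V + 2)/(V + 1) = (2 + V)/(1 + V))
-18*D(W(1, 2) - 1*(-2)) = -18*(2 + (-4 - 1*(-2)))/(1 + (-4 - 1*(-2))) = -18*(2 + (-4 + 2))/(1 + (-4 + 2)) = -18*(2 - 2)/(1 - 2) = -18*0/(-1) = -(-18)*0 = -18*0 = 0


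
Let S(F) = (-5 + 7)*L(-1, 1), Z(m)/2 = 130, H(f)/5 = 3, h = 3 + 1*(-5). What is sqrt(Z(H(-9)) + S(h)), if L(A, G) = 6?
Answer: 4*sqrt(17) ≈ 16.492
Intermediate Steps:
h = -2 (h = 3 - 5 = -2)
H(f) = 15 (H(f) = 5*3 = 15)
Z(m) = 260 (Z(m) = 2*130 = 260)
S(F) = 12 (S(F) = (-5 + 7)*6 = 2*6 = 12)
sqrt(Z(H(-9)) + S(h)) = sqrt(260 + 12) = sqrt(272) = 4*sqrt(17)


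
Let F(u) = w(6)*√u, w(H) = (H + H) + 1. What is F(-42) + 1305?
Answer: 1305 + 13*I*√42 ≈ 1305.0 + 84.25*I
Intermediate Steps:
w(H) = 1 + 2*H (w(H) = 2*H + 1 = 1 + 2*H)
F(u) = 13*√u (F(u) = (1 + 2*6)*√u = (1 + 12)*√u = 13*√u)
F(-42) + 1305 = 13*√(-42) + 1305 = 13*(I*√42) + 1305 = 13*I*√42 + 1305 = 1305 + 13*I*√42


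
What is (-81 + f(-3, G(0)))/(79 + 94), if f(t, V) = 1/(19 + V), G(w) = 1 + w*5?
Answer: -1619/3460 ≈ -0.46792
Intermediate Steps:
G(w) = 1 + 5*w
(-81 + f(-3, G(0)))/(79 + 94) = (-81 + 1/(19 + (1 + 5*0)))/(79 + 94) = (-81 + 1/(19 + (1 + 0)))/173 = (-81 + 1/(19 + 1))*(1/173) = (-81 + 1/20)*(1/173) = -1619/20*1/173 = -1619/3460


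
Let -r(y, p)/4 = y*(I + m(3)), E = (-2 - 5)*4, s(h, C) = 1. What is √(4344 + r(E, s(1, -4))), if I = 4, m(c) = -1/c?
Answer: 2*√10698/3 ≈ 68.954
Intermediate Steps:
E = -28 (E = -7*4 = -28)
r(y, p) = -44*y/3 (r(y, p) = -4*y*(4 - 1/3) = -4*y*(4 - 1*⅓) = -4*y*(4 - ⅓) = -4*y*11/3 = -44*y/3)
√(4344 + r(E, s(1, -4))) = √(4344 - 44/3*(-28)) = √(4344 + 1232/3) = √(14264/3) = 2*√10698/3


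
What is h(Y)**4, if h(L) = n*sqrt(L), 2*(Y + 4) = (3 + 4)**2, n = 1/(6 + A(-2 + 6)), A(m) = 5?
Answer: 1681/58564 ≈ 0.028704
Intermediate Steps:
n = 1/11 (n = 1/(6 + 5) = 1/11 ≈ 0.090909)
Y = 41/2 (Y = -4 + (3 + 4)**2/2 = -4 + (1/2)*7**2 = -4 + (1/2)*49 = -4 + 49/2 = 41/2 ≈ 20.500)
h(L) = sqrt(L)/11
h(Y)**4 = (sqrt(41/2)/11)**4 = ((sqrt(82)/2)/11)**4 = (sqrt(82)/22)**4 = 1681/58564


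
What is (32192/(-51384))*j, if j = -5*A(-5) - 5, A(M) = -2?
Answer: -20120/6423 ≈ -3.1325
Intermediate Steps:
j = 5 (j = -5*(-2) - 5 = 10 - 5 = 5)
(32192/(-51384))*j = (32192/(-51384))*5 = (32192*(-1/51384))*5 = -4024/6423*5 = -20120/6423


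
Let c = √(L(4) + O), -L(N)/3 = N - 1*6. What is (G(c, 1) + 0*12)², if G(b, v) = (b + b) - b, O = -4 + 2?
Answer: 4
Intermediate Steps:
L(N) = 18 - 3*N (L(N) = -3*(N - 1*6) = -3*(N - 6) = -3*(-6 + N) = 18 - 3*N)
O = -2
c = 2 (c = √((18 - 3*4) - 2) = √((18 - 12) - 2) = √(6 - 2) = √4 = 2)
G(b, v) = b (G(b, v) = 2*b - b = b)
(G(c, 1) + 0*12)² = (2 + 0*12)² = (2 + 0)² = 2² = 4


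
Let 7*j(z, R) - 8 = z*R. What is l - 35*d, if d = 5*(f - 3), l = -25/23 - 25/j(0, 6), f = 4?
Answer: -36425/184 ≈ -197.96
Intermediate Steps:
j(z, R) = 8/7 + R*z/7 (j(z, R) = 8/7 + (z*R)/7 = 8/7 + (R*z)/7 = 8/7 + R*z/7)
l = -4225/184 (l = -25/23 - 25/(8/7 + (⅐)*6*0) = -25*1/23 - 25/(8/7 + 0) = -25/23 - 25/8/7 = -25/23 - 25*7/8 = -25/23 - 175/8 = -4225/184 ≈ -22.962)
d = 5 (d = 5*(4 - 3) = 5*1 = 5)
l - 35*d = -4225/184 - 35*5 = -4225/184 - 175 = -36425/184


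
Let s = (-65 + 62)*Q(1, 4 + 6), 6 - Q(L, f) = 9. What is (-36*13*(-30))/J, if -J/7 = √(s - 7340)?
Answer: 14040*I*√7331/51317 ≈ 23.425*I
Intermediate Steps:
Q(L, f) = -3 (Q(L, f) = 6 - 1*9 = 6 - 9 = -3)
s = 9 (s = (-65 + 62)*(-3) = -3*(-3) = 9)
J = -7*I*√7331 (J = -7*√(9 - 7340) = -7*I*√7331 ≈ -599.35*I)
(-36*13*(-30))/J = (-36*13*(-30))/((-7*I*√7331)) = (-468*(-30))*(I*√7331/51317) = 14040*(I*√7331/51317) = 14040*I*√7331/51317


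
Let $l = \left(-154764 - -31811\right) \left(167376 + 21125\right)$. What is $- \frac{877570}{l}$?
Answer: $\frac{877570}{23176763453} \approx 3.7864 \cdot 10^{-5}$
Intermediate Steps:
$l = -23176763453$ ($l = \left(-154764 + \left(31820 - 9\right)\right) 188501 = \left(-154764 + 31811\right) 188501 = \left(-122953\right) 188501 = -23176763453$)
$- \frac{877570}{l} = - \frac{877570}{-23176763453} = \left(-877570\right) \left(- \frac{1}{23176763453}\right) = \frac{877570}{23176763453}$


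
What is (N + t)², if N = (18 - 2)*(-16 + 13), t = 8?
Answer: 1600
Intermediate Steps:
N = -48 (N = 16*(-3) = -48)
(N + t)² = (-48 + 8)² = (-40)² = 1600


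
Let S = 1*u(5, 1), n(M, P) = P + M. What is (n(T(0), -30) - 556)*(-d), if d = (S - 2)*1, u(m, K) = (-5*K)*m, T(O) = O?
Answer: -15822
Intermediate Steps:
u(m, K) = -5*K*m
n(M, P) = M + P
S = -25 (S = 1*(-5*1*5) = 1*(-25) = -25)
d = -27 (d = (-25 - 2)*1 = -27*1 = -27)
(n(T(0), -30) - 556)*(-d) = ((0 - 30) - 556)*(-1*(-27)) = (-30 - 556)*27 = -586*27 = -15822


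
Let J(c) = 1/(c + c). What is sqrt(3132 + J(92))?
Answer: 7*sqrt(541006)/92 ≈ 55.964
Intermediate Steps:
J(c) = 1/(2*c)
sqrt(3132 + J(92)) = sqrt(3132 + (1/2)/92) = sqrt(3132 + (1/2)*(1/92)) = sqrt(3132 + 1/184) = sqrt(576289/184) = 7*sqrt(541006)/92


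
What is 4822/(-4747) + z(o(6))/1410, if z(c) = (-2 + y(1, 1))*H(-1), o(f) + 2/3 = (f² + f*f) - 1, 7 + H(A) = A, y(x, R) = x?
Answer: -71926/71205 ≈ -1.0101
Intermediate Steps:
H(A) = -7 + A
o(f) = -5/3 + 2*f² (o(f) = -⅔ + ((f² + f*f) - 1) = -⅔ + ((f² + f²) - 1) = -⅔ + (2*f² - 1) = -⅔ + (-1 + 2*f²) = -5/3 + 2*f²)
z(c) = 8 (z(c) = (-2 + 1)*(-7 - 1) = -1*(-8) = 8)
4822/(-4747) + z(o(6))/1410 = 4822/(-4747) + 8/1410 = 4822*(-1/4747) + 8*(1/1410) = -4822/4747 + 4/705 = -71926/71205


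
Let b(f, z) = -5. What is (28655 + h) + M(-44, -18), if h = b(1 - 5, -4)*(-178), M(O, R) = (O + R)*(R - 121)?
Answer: 38163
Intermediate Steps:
M(O, R) = (-121 + R)*(O + R) (M(O, R) = (O + R)*(-121 + R) = (-121 + R)*(O + R))
h = 890 (h = -5*(-178) = 890)
(28655 + h) + M(-44, -18) = (28655 + 890) + ((-18)² - 121*(-44) - 121*(-18) - 44*(-18)) = 29545 + (324 + 5324 + 2178 + 792) = 29545 + 8618 = 38163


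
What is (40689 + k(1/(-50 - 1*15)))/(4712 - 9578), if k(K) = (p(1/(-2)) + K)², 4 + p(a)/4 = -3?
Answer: -29204511/3426475 ≈ -8.5232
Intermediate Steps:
p(a) = -28 (p(a) = -16 + 4*(-3) = -16 - 12 = -28)
k(K) = (-28 + K)²
(40689 + k(1/(-50 - 1*15)))/(4712 - 9578) = (40689 + (-28 + 1/(-50 - 1*15))²)/(4712 - 9578) = (40689 + (-28 + 1/(-50 - 15))²)/(-4866) = (40689 + (-28 + 1/(-65))²)*(-1/4866) = (40689 + (-28 - 1/65)²)*(-1/4866) = (40689 + (-1821/65)²)*(-1/4866) = (40689 + 3316041/4225)*(-1/4866) = (175227066/4225)*(-1/4866) = -29204511/3426475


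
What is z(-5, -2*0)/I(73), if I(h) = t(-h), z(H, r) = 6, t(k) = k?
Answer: -6/73 ≈ -0.082192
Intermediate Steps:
I(h) = -h
z(-5, -2*0)/I(73) = 6/((-1*73)) = 6/(-73) = 6*(-1/73) = -6/73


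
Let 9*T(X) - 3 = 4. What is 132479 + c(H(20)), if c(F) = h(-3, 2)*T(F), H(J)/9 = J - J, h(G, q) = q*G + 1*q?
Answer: 1192283/9 ≈ 1.3248e+5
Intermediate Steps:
h(G, q) = q + G*q (h(G, q) = G*q + q = q + G*q)
T(X) = 7/9 (T(X) = ⅓ + (⅑)*4 = ⅓ + 4/9 = 7/9)
H(J) = 0 (H(J) = 9*(J - J) = 9*0 = 0)
c(F) = -28/9 (c(F) = (2*(1 - 3))*(7/9) = (2*(-2))*(7/9) = -4*7/9 = -28/9)
132479 + c(H(20)) = 132479 - 28/9 = 1192283/9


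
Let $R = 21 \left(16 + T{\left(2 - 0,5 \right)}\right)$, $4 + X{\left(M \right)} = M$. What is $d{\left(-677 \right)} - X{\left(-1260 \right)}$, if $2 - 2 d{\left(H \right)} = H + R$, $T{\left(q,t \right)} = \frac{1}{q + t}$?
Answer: $1434$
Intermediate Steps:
$X{\left(M \right)} = -4 + M$
$R = 339$ ($R = 21 \left(16 + \frac{1}{\left(2 - 0\right) + 5}\right) = 21 \left(16 + \frac{1}{\left(2 + 0\right) + 5}\right) = 21 \left(16 + \frac{1}{2 + 5}\right) = 21 \left(16 + \frac{1}{7}\right) = 21 \cdot \frac{113}{7} = 339$)
$d{\left(H \right)} = - \frac{337}{2} - \frac{H}{2}$ ($d{\left(H \right)} = 1 - \frac{H + 339}{2} = 1 - \frac{339 + H}{2} = 1 - \left(\frac{339}{2} + \frac{H}{2}\right) = - \frac{337}{2} - \frac{H}{2}$)
$d{\left(-677 \right)} - X{\left(-1260 \right)} = \left(- \frac{337}{2} - - \frac{677}{2}\right) - \left(-4 - 1260\right) = \left(- \frac{337}{2} + \frac{677}{2}\right) - -1264 = 170 + 1264 = 1434$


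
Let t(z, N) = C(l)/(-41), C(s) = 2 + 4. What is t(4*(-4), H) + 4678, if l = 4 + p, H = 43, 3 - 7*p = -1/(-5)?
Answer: 191792/41 ≈ 4677.9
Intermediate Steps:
p = 2/5 (p = 3/7 - (-1)/(7*(-5)) = 3/7 - (-1)*(-1)/(7*5) = 3/7 - 1/7*1/5 = 3/7 - 1/35 = 2/5 ≈ 0.40000)
l = 22/5 (l = 4 + 2/5 = 22/5 ≈ 4.4000)
C(s) = 6
t(z, N) = -6/41 (t(z, N) = 6/(-41) = 6*(-1/41) = -6/41)
t(4*(-4), H) + 4678 = -6/41 + 4678 = 191792/41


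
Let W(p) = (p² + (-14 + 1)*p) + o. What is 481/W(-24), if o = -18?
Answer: 481/870 ≈ 0.55287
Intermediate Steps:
W(p) = -18 + p² - 13*p (W(p) = (p² + (-14 + 1)*p) - 18 = (p² - 13*p) - 18 = -18 + p² - 13*p)
481/W(-24) = 481/(-18 + (-24)² - 13*(-24)) = 481/(-18 + 576 + 312) = 481/870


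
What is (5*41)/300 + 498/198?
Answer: 2111/660 ≈ 3.1985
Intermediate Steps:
(5*41)/300 + 498/198 = 205*(1/300) + 498*(1/198) = 41/60 + 83/33 = 2111/660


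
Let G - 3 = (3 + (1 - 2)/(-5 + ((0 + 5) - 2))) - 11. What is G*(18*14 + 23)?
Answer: -2475/2 ≈ -1237.5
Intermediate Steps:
G = -9/2 (G = 3 + ((3 + (1 - 2)/(-5 + ((0 + 5) - 2))) - 11) = 3 + ((3 - 1/(-5 + (5 - 2))) - 11) = 3 + ((3 - 1/(-5 + 3)) - 11) = 3 + ((3 - 1/(-2)) - 11) = 3 + ((3 - 1*(-1/2)) - 11) = 3 + ((3 + 1/2) - 11) = 3 + (7/2 - 11) = 3 - 15/2 = -9/2 ≈ -4.5000)
G*(18*14 + 23) = -9*(18*14 + 23)/2 = -9*(252 + 23)/2 = -9/2*275 = -2475/2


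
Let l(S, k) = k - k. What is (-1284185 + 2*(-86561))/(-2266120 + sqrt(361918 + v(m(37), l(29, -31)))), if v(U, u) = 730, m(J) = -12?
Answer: 412804067355/641912436469 + 1457307*sqrt(90662)/2567649745876 ≈ 0.64326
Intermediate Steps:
l(S, k) = 0
(-1284185 + 2*(-86561))/(-2266120 + sqrt(361918 + v(m(37), l(29, -31)))) = (-1284185 + 2*(-86561))/(-2266120 + sqrt(361918 + 730)) = (-1284185 - 173122)/(-2266120 + sqrt(362648)) = -1457307/(-2266120 + 2*sqrt(90662))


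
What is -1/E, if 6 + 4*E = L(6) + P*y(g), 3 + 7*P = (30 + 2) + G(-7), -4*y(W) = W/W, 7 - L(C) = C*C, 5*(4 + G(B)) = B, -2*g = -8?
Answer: 280/2509 ≈ 0.11160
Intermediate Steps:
g = 4 (g = -1/2*(-8) = 4)
G(B) = -4 + B/5
L(C) = 7 - C**2 (L(C) = 7 - C*C = 7 - C**2)
y(W) = -1/4 (y(W) = -W/(4*W) = -1/4*1 = -1/4)
P = 118/35 (P = -3/7 + ((30 + 2) + (-4 + (1/5)*(-7)))/7 = -3/7 + (32 + (-4 - 7/5))/7 = -3/7 + (32 - 27/5)/7 = -3/7 + (1/7)*(133/5) = -3/7 + 19/5 = 118/35 ≈ 3.3714)
E = -2509/280 (E = -3/2 + ((7 - 1*6**2) + (118/35)*(-1/4))/4 = -3/2 + ((7 - 1*36) - 59/70)/4 = -3/2 + ((7 - 36) - 59/70)/4 = -3/2 + (-29 - 59/70)/4 = -3/2 + (1/4)*(-2089/70) = -3/2 - 2089/280 = -2509/280 ≈ -8.9607)
-1/E = -1/(-2509/280) = -1*(-280/2509) = 280/2509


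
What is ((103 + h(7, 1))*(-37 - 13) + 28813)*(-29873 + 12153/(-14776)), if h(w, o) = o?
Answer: -10423146586413/14776 ≈ -7.0541e+8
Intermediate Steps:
((103 + h(7, 1))*(-37 - 13) + 28813)*(-29873 + 12153/(-14776)) = ((103 + 1)*(-37 - 13) + 28813)*(-29873 + 12153/(-14776)) = (104*(-50) + 28813)*(-29873 + 12153*(-1/14776)) = (-5200 + 28813)*(-29873 - 12153/14776) = 23613*(-441415601/14776) = -10423146586413/14776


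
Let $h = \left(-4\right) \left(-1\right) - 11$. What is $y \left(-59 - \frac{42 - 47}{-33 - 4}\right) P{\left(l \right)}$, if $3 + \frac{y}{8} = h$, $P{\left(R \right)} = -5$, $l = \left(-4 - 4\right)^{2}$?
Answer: $- \frac{875200}{37} \approx -23654.0$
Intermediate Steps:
$l = 64$ ($l = \left(-8\right)^{2} = 64$)
$h = -7$ ($h = 4 - 11 = -7$)
$y = -80$ ($y = -24 + 8 \left(-7\right) = -24 - 56 = -80$)
$y \left(-59 - \frac{42 - 47}{-33 - 4}\right) P{\left(l \right)} = - 80 \left(-59 - \frac{42 - 47}{-33 - 4}\right) \left(-5\right) = - 80 \left(-59 - - \frac{5}{-37}\right) \left(-5\right) = - 80 \left(-59 - \left(-5\right) \left(- \frac{1}{37}\right)\right) \left(-5\right) = - 80 \left(-59 - \frac{5}{37}\right) \left(-5\right) = \left(-80\right) \left(- \frac{2188}{37}\right) \left(-5\right) = \frac{175040}{37} \left(-5\right) = - \frac{875200}{37}$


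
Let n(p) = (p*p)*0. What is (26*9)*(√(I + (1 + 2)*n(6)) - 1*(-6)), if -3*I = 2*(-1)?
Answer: 1404 + 78*√6 ≈ 1595.1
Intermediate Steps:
n(p) = 0 (n(p) = p²*0 = 0)
I = ⅔ (I = -2*(-1)/3 = -⅓*(-2) = ⅔ ≈ 0.66667)
(26*9)*(√(I + (1 + 2)*n(6)) - 1*(-6)) = (26*9)*(√(⅔ + (1 + 2)*0) - 1*(-6)) = 234*(√(⅔ + 3*0) + 6) = 234*(√(⅔ + 0) + 6) = 234*(√(⅔) + 6) = 234*(√6/3 + 6) = 234*(6 + √6/3) = 1404 + 78*√6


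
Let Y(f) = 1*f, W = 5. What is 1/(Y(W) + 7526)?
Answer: 1/7531 ≈ 0.00013278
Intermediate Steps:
Y(f) = f
1/(Y(W) + 7526) = 1/(5 + 7526) = 1/7531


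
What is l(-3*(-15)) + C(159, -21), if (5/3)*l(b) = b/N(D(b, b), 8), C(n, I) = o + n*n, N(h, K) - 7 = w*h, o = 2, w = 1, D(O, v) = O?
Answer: 1314743/52 ≈ 25284.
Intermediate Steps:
N(h, K) = 7 + h (N(h, K) = 7 + 1*h = 7 + h)
C(n, I) = 2 + n² (C(n, I) = 2 + n*n = 2 + n²)
l(b) = 3*b/(5*(7 + b)) (l(b) = 3*(b/(7 + b))/5 = 3*b/(5*(7 + b)))
l(-3*(-15)) + C(159, -21) = 3*(-3*(-15))/(5*(7 - 3*(-15))) + (2 + 159²) = (⅗)*45/(7 + 45) + (2 + 25281) = (⅗)*45/52 + 25283 = (⅗)*45*(1/52) + 25283 = 27/52 + 25283 = 1314743/52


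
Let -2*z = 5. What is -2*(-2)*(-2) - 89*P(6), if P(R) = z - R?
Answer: 1497/2 ≈ 748.50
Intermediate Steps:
z = -5/2 (z = -½*5 = -5/2 ≈ -2.5000)
P(R) = -5/2 - R
-2*(-2)*(-2) - 89*P(6) = -2*(-2)*(-2) - 89*(-5/2 - 1*6) = 4*(-2) - 89*(-5/2 - 6) = -8 - 89*(-17/2) = -8 + 1513/2 = 1497/2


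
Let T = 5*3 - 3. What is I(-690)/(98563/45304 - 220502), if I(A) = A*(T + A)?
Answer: -4238823456/1997904809 ≈ -2.1216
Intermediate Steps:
T = 12 (T = 15 - 3 = 12)
I(A) = A*(12 + A)
I(-690)/(98563/45304 - 220502) = (-690*(12 - 690))/(98563/45304 - 220502) = (-690*(-678))/(98563*(1/45304) - 220502) = 467820/(98563/45304 - 220502) = 467820/(-9989524045/45304) = 467820*(-45304/9989524045) = -4238823456/1997904809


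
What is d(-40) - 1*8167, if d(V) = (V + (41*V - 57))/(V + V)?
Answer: -651623/80 ≈ -8145.3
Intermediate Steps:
d(V) = (-57 + 42*V)/(2*V) (d(V) = (V + (-57 + 41*V))/((2*V)) = (-57 + 42*V)*(1/(2*V)) = (-57 + 42*V)/(2*V))
d(-40) - 1*8167 = (21 - 57/2/(-40)) - 1*8167 = (21 - 57/2*(-1/40)) - 8167 = (21 + 57/80) - 8167 = 1737/80 - 8167 = -651623/80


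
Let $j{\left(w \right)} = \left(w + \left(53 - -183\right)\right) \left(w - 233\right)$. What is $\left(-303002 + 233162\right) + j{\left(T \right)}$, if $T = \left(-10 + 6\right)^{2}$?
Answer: $-124524$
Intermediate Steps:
$T = 16$ ($T = \left(-4\right)^{2} = 16$)
$j{\left(w \right)} = \left(-233 + w\right) \left(236 + w\right)$ ($j{\left(w \right)} = \left(w + \left(53 + 183\right)\right) \left(-233 + w\right) = \left(w + 236\right) \left(-233 + w\right) = \left(236 + w\right) \left(-233 + w\right) = \left(-233 + w\right) \left(236 + w\right)$)
$\left(-303002 + 233162\right) + j{\left(T \right)} = \left(-303002 + 233162\right) + \left(-54988 + 16^{2} + 3 \cdot 16\right) = -69840 + \left(-54988 + 256 + 48\right) = -69840 - 54684 = -124524$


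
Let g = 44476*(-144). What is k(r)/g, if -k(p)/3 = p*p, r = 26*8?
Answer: 676/33357 ≈ 0.020266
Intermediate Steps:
r = 208
k(p) = -3*p² (k(p) = -3*p*p = -3*p²)
g = -6404544
k(r)/g = -3*208²/(-6404544) = -3*43264*(-1/6404544) = -129792*(-1/6404544) = 676/33357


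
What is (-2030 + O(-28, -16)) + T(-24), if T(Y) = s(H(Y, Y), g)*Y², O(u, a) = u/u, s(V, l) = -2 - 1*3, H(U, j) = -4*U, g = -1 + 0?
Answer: -4909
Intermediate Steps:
g = -1
s(V, l) = -5 (s(V, l) = -2 - 3 = -5)
O(u, a) = 1
T(Y) = -5*Y²
(-2030 + O(-28, -16)) + T(-24) = (-2030 + 1) - 5*(-24)² = -2029 - 5*576 = -2029 - 2880 = -4909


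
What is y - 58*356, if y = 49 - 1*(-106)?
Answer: -20493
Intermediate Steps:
y = 155 (y = 49 + 106 = 155)
y - 58*356 = 155 - 58*356 = 155 - 20648 = -20493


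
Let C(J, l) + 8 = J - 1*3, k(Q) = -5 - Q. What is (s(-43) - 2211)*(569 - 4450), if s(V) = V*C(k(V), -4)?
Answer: 13086732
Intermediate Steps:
C(J, l) = -11 + J (C(J, l) = -8 + (J - 1*3) = -8 + (J - 3) = -8 + (-3 + J) = -11 + J)
s(V) = V*(-16 - V) (s(V) = V*(-11 + (-5 - V)) = V*(-16 - V))
(s(-43) - 2211)*(569 - 4450) = (-1*(-43)*(16 - 43) - 2211)*(569 - 4450) = (-1*(-43)*(-27) - 2211)*(-3881) = (-1161 - 2211)*(-3881) = -3372*(-3881) = 13086732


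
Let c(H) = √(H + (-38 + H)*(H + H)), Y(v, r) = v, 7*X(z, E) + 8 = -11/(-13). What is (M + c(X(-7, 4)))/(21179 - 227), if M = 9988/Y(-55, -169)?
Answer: -227/26190 + √72447/635544 ≈ -0.0082439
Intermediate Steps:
X(z, E) = -93/91 (X(z, E) = -8/7 + (-11/(-13))/7 = -8/7 + (-11*(-1/13))/7 = -8/7 + (⅐)*(11/13) = -8/7 + 11/91 = -93/91)
c(H) = √(H + 2*H*(-38 + H)) (c(H) = √(H + (-38 + H)*(2*H)) = √(H + 2*H*(-38 + H)))
M = -908/5 (M = 9988/(-55) = 9988*(-1/55) = -908/5 ≈ -181.60)
(M + c(X(-7, 4)))/(21179 - 227) = (-908/5 + √(-93*(-75 + 2*(-93/91))/91))/(21179 - 227) = (-908/5 + √(-93*(-75 - 186/91)/91))/20952 = (-908/5 + √(-93/91*(-7011/91)))*(1/20952) = (-908/5 + √(652023/8281))*(1/20952) = (-908/5 + 3*√72447/91)*(1/20952) = -227/26190 + √72447/635544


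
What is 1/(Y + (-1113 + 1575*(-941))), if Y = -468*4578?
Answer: -1/3625692 ≈ -2.7581e-7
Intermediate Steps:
Y = -2142504
1/(Y + (-1113 + 1575*(-941))) = 1/(-2142504 + (-1113 + 1575*(-941))) = 1/(-2142504 + (-1113 - 1482075)) = 1/(-2142504 - 1483188) = 1/(-3625692) = -1/3625692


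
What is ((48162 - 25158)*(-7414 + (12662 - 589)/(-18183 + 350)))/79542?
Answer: -18776082770/8756003 ≈ -2144.4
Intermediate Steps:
((48162 - 25158)*(-7414 + (12662 - 589)/(-18183 + 350)))/79542 = (23004*(-7414 + 12073/(-17833)))*(1/79542) = (23004*(-7414 + 12073*(-1/17833)))*(1/79542) = (23004*(-7414 - 12073/17833))*(1/79542) = (23004*(-132225935/17833))*(1/79542) = -3041725408740/17833*1/79542 = -18776082770/8756003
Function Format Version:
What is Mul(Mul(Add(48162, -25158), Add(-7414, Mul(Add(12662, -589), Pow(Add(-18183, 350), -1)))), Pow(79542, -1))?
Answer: Rational(-18776082770, 8756003) ≈ -2144.4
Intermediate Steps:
Mul(Mul(Add(48162, -25158), Add(-7414, Mul(Add(12662, -589), Pow(Add(-18183, 350), -1)))), Pow(79542, -1)) = Mul(Mul(23004, Add(-7414, Mul(12073, Pow(-17833, -1)))), Rational(1, 79542)) = Mul(Mul(23004, Add(-7414, Mul(12073, Rational(-1, 17833)))), Rational(1, 79542)) = Mul(Mul(23004, Add(-7414, Rational(-12073, 17833))), Rational(1, 79542)) = Mul(Mul(23004, Rational(-132225935, 17833)), Rational(1, 79542)) = Mul(Rational(-3041725408740, 17833), Rational(1, 79542)) = Rational(-18776082770, 8756003)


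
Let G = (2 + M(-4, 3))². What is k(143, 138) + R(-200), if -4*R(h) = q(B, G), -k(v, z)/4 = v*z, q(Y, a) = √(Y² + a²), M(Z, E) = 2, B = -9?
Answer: -78936 - √337/4 ≈ -78941.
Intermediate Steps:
G = 16 (G = (2 + 2)² = 4² = 16)
k(v, z) = -4*v*z
R(h) = -√337/4 (R(h) = -√((-9)² + 16²)/4 = -√(81 + 256)/4 = -√337/4)
k(143, 138) + R(-200) = -4*143*138 - √337/4 = -78936 - √337/4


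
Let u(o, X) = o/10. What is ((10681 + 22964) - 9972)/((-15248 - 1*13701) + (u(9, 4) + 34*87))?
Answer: -236730/259901 ≈ -0.91085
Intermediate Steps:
u(o, X) = o/10 (u(o, X) = o*(⅒) = o/10)
((10681 + 22964) - 9972)/((-15248 - 1*13701) + (u(9, 4) + 34*87)) = ((10681 + 22964) - 9972)/((-15248 - 1*13701) + ((⅒)*9 + 34*87)) = (33645 - 9972)/((-15248 - 13701) + (9/10 + 2958)) = 23673/(-28949 + 29589/10) = 23673/(-259901/10) = 23673*(-10/259901) = -236730/259901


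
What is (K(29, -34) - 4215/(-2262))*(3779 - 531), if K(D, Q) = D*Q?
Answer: -41554184/13 ≈ -3.1965e+6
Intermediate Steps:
(K(29, -34) - 4215/(-2262))*(3779 - 531) = (29*(-34) - 4215/(-2262))*(3779 - 531) = (-986 - 4215*(-1/2262))*3248 = (-986 + 1405/754)*3248 = -742039/754*3248 = -41554184/13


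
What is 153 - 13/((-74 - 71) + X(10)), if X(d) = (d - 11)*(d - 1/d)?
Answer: 237127/1549 ≈ 153.08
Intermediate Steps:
X(d) = (-11 + d)*(d - 1/d)
153 - 13/((-74 - 71) + X(10)) = 153 - 13/((-74 - 71) + (-1 + 10**2 - 11*10 + 11/10)) = 153 - 13/(-145 + (-1 + 100 - 110 + 11*(1/10))) = 153 - 13/(-145 + (-1 + 100 - 110 + 11/10)) = 153 - 13/(-145 - 99/10) = 153 - 13/(-1549/10) = 153 - 10/1549*(-13) = 153 + 130/1549 = 237127/1549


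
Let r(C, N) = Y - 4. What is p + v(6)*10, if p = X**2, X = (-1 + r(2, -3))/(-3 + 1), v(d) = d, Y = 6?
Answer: 241/4 ≈ 60.250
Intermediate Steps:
r(C, N) = 2 (r(C, N) = 6 - 4 = 2)
X = -1/2 (X = (-1 + 2)/(-3 + 1) = 1/(-2) = 1*(-1/2) = -1/2 ≈ -0.50000)
p = 1/4 (p = (-1/2)**2 = 1/4 ≈ 0.25000)
p + v(6)*10 = 1/4 + 6*10 = 1/4 + 60 = 241/4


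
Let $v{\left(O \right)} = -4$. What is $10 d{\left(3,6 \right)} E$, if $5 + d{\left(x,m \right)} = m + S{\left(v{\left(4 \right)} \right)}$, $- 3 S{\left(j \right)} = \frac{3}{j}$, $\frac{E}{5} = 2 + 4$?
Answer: $375$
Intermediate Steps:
$E = 30$ ($E = 5 \left(2 + 4\right) = 5 \cdot 6 = 30$)
$S{\left(j \right)} = - \frac{1}{j}$ ($S{\left(j \right)} = - \frac{3 \frac{1}{j}}{3} = - \frac{1}{j}$)
$d{\left(x,m \right)} = - \frac{19}{4} + m$ ($d{\left(x,m \right)} = -5 + \left(m - \frac{1}{-4}\right) = -5 + \left(m - - \frac{1}{4}\right) = -5 + \left(m + \frac{1}{4}\right) = -5 + \left(\frac{1}{4} + m\right) = - \frac{19}{4} + m$)
$10 d{\left(3,6 \right)} E = 10 \left(- \frac{19}{4} + 6\right) 30 = 10 \cdot \frac{5}{4} \cdot 30 = \frac{25}{2} \cdot 30 = 375$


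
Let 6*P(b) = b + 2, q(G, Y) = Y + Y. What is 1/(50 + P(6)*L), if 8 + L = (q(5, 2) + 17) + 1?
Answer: 3/206 ≈ 0.014563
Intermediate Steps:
q(G, Y) = 2*Y
P(b) = ⅓ + b/6 (P(b) = (b + 2)/6 = (2 + b)/6 = ⅓ + b/6)
L = 14 (L = -8 + ((2*2 + 17) + 1) = -8 + ((4 + 17) + 1) = -8 + (21 + 1) = -8 + 22 = 14)
1/(50 + P(6)*L) = 1/(50 + (⅓ + (⅙)*6)*14) = 1/(50 + (⅓ + 1)*14) = 1/(50 + (4/3)*14) = 1/(50 + 56/3) = 1/(206/3) = 3/206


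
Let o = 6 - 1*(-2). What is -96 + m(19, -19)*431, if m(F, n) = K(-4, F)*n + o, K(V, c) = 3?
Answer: -21215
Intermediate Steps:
o = 8 (o = 6 + 2 = 8)
m(F, n) = 8 + 3*n (m(F, n) = 3*n + 8 = 8 + 3*n)
-96 + m(19, -19)*431 = -96 + (8 + 3*(-19))*431 = -96 + (8 - 57)*431 = -96 - 49*431 = -96 - 21119 = -21215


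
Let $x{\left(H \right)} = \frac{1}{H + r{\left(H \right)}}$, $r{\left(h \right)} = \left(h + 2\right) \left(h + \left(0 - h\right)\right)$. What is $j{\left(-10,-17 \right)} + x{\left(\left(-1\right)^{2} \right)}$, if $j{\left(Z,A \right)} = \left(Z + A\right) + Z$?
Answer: $-36$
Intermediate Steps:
$r{\left(h \right)} = 0$ ($r{\left(h \right)} = \left(2 + h\right) \left(h - h\right) = \left(2 + h\right) 0 = 0$)
$x{\left(H \right)} = \frac{1}{H}$ ($x{\left(H \right)} = \frac{1}{H + 0} = \frac{1}{H}$)
$j{\left(Z,A \right)} = A + 2 Z$ ($j{\left(Z,A \right)} = \left(A + Z\right) + Z = A + 2 Z$)
$j{\left(-10,-17 \right)} + x{\left(\left(-1\right)^{2} \right)} = \left(-17 + 2 \left(-10\right)\right) + \frac{1}{\left(-1\right)^{2}} = \left(-17 - 20\right) + 1^{-1} = -37 + 1 = -36$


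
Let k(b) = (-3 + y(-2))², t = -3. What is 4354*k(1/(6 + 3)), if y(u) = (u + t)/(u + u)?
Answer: 106673/8 ≈ 13334.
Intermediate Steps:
y(u) = (-3 + u)/(2*u) (y(u) = (u - 3)/(u + u) = (-3 + u)/((2*u)) = (-3 + u)*(1/(2*u)) = (-3 + u)/(2*u))
k(b) = 49/16 (k(b) = (-3 + (½)*(-3 - 2)/(-2))² = (-3 + (½)*(-½)*(-5))² = (-3 + 5/4)² = (-7/4)² = 49/16)
4354*k(1/(6 + 3)) = 4354*(49/16) = 106673/8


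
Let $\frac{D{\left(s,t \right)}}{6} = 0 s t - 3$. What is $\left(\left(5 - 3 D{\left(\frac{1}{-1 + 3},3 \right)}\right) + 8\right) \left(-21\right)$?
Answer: $-1407$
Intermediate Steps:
$D{\left(s,t \right)} = -18$ ($D{\left(s,t \right)} = 6 \left(0 s t - 3\right) = 6 \left(0 t - 3\right) = 6 \left(0 - 3\right) = 6 \left(-3\right) = -18$)
$\left(\left(5 - 3 D{\left(\frac{1}{-1 + 3},3 \right)}\right) + 8\right) \left(-21\right) = \left(\left(5 - -54\right) + 8\right) \left(-21\right) = \left(\left(5 + 54\right) + 8\right) \left(-21\right) = \left(59 + 8\right) \left(-21\right) = 67 \left(-21\right) = -1407$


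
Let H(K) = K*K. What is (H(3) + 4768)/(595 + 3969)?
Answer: 4777/4564 ≈ 1.0467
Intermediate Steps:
H(K) = K**2
(H(3) + 4768)/(595 + 3969) = (3**2 + 4768)/(595 + 3969) = (9 + 4768)/4564 = 4777*(1/4564) = 4777/4564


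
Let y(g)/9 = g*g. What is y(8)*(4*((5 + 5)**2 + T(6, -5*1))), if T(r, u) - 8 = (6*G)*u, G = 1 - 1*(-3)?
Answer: -27648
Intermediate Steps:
G = 4 (G = 1 + 3 = 4)
y(g) = 9*g**2 (y(g) = 9*(g*g) = 9*g**2)
T(r, u) = 8 + 24*u (T(r, u) = 8 + (6*4)*u = 8 + 24*u)
y(8)*(4*((5 + 5)**2 + T(6, -5*1))) = (9*8**2)*(4*((5 + 5)**2 + (8 + 24*(-5*1)))) = (9*64)*(4*(10**2 + (8 + 24*(-5)))) = 576*(4*(100 + (8 - 120))) = 576*(4*(100 - 112)) = 576*(4*(-12)) = 576*(-48) = -27648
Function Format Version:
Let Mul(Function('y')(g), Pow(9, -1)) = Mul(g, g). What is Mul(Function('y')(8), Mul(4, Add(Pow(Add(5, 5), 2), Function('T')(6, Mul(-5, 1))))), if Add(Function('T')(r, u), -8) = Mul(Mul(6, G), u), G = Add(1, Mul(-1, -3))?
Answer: -27648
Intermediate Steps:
G = 4 (G = Add(1, 3) = 4)
Function('y')(g) = Mul(9, Pow(g, 2)) (Function('y')(g) = Mul(9, Mul(g, g)) = Mul(9, Pow(g, 2)))
Function('T')(r, u) = Add(8, Mul(24, u)) (Function('T')(r, u) = Add(8, Mul(Mul(6, 4), u)) = Add(8, Mul(24, u)))
Mul(Function('y')(8), Mul(4, Add(Pow(Add(5, 5), 2), Function('T')(6, Mul(-5, 1))))) = Mul(Mul(9, Pow(8, 2)), Mul(4, Add(Pow(Add(5, 5), 2), Add(8, Mul(24, Mul(-5, 1)))))) = Mul(Mul(9, 64), Mul(4, Add(Pow(10, 2), Add(8, Mul(24, -5))))) = Mul(576, Mul(4, Add(100, Add(8, -120)))) = Mul(576, Mul(4, Add(100, -112))) = Mul(576, Mul(4, -12)) = Mul(576, -48) = -27648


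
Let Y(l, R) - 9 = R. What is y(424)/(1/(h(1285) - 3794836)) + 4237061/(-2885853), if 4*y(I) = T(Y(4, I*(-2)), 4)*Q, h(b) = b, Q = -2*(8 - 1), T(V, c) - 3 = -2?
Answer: 76633405263899/5771706 ≈ 1.3277e+7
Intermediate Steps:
Y(l, R) = 9 + R
T(V, c) = 1 (T(V, c) = 3 - 2 = 1)
Q = -14 (Q = -2*7 = -14)
y(I) = -7/2 (y(I) = (1*(-14))/4 = (¼)*(-14) = -7/2)
y(424)/(1/(h(1285) - 3794836)) + 4237061/(-2885853) = -7/(2*(1/(1285 - 3794836))) + 4237061/(-2885853) = -7/(2*(1/(-3793551))) + 4237061*(-1/2885853) = -7/(2*(-1/3793551)) - 4237061/2885853 = -7/2*(-3793551) - 4237061/2885853 = 26554857/2 - 4237061/2885853 = 76633405263899/5771706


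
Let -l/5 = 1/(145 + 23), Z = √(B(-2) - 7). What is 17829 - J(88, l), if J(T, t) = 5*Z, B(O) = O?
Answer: 17829 - 15*I ≈ 17829.0 - 15.0*I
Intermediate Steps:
Z = 3*I (Z = √(-2 - 7) = √(-9) = 3*I ≈ 3.0*I)
l = -5/168 (l = -5/(145 + 23) = -5/168 ≈ -0.029762)
J(T, t) = 15*I (J(T, t) = 5*(3*I) = 15*I)
17829 - J(88, l) = 17829 - 15*I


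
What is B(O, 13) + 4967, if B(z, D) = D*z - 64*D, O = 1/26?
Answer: 8271/2 ≈ 4135.5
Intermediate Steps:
O = 1/26 ≈ 0.038462
B(z, D) = -64*D + D*z
B(O, 13) + 4967 = 13*(-64 + 1/26) + 4967 = 13*(-1663/26) + 4967 = -1663/2 + 4967 = 8271/2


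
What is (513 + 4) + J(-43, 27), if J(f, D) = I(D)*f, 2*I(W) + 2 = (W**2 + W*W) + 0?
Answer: -30787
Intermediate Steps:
I(W) = -1 + W**2 (I(W) = -1 + ((W**2 + W*W) + 0)/2 = -1 + ((W**2 + W**2) + 0)/2 = -1 + (2*W**2 + 0)/2 = -1 + (2*W**2)/2 = -1 + W**2)
J(f, D) = f*(-1 + D**2) (J(f, D) = (-1 + D**2)*f = f*(-1 + D**2))
(513 + 4) + J(-43, 27) = (513 + 4) - 43*(-1 + 27**2) = 517 - 43*(-1 + 729) = 517 - 43*728 = 517 - 31304 = -30787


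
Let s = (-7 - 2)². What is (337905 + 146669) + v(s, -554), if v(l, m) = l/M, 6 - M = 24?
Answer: 969139/2 ≈ 4.8457e+5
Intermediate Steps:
M = -18 (M = 6 - 1*24 = 6 - 24 = -18)
s = 81 (s = (-9)² = 81)
v(l, m) = -l/18 (v(l, m) = l/(-18) = l*(-1/18) = -l/18)
(337905 + 146669) + v(s, -554) = (337905 + 146669) - 1/18*81 = 484574 - 9/2 = 969139/2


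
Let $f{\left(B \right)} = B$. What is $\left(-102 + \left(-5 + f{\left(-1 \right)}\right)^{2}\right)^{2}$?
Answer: $4356$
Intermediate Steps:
$\left(-102 + \left(-5 + f{\left(-1 \right)}\right)^{2}\right)^{2} = \left(-102 + \left(-5 - 1\right)^{2}\right)^{2} = \left(-102 + \left(-6\right)^{2}\right)^{2} = \left(-102 + 36\right)^{2} = \left(-66\right)^{2} = 4356$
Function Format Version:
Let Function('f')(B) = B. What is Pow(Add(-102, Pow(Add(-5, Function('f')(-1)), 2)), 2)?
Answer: 4356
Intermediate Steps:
Pow(Add(-102, Pow(Add(-5, Function('f')(-1)), 2)), 2) = Pow(Add(-102, Pow(Add(-5, -1), 2)), 2) = Pow(Add(-102, Pow(-6, 2)), 2) = Pow(Add(-102, 36), 2) = Pow(-66, 2) = 4356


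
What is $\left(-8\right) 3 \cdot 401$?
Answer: $-9624$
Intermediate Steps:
$\left(-8\right) 3 \cdot 401 = \left(-24\right) 401 = -9624$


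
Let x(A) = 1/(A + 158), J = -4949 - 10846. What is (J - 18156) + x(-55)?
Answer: -3496952/103 ≈ -33951.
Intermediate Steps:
J = -15795
x(A) = 1/(158 + A)
(J - 18156) + x(-55) = (-15795 - 18156) + 1/(158 - 55) = -33951 + 1/103 = -3496952/103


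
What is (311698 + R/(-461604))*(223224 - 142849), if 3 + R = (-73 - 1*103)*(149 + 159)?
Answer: 11564443235916125/461604 ≈ 2.5053e+10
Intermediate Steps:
R = -54211 (R = -3 + (-73 - 1*103)*(149 + 159) = -3 + (-73 - 103)*308 = -3 - 176*308 = -3 - 54208 = -54211)
(311698 + R/(-461604))*(223224 - 142849) = (311698 - 54211/(-461604))*(223224 - 142849) = (311698 - 54211*(-1/461604))*80375 = (311698 + 54211/461604)*80375 = (143881097803/461604)*80375 = 11564443235916125/461604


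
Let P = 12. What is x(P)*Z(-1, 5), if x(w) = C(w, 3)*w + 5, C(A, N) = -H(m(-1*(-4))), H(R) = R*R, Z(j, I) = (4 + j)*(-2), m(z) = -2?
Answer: 258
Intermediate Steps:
Z(j, I) = -8 - 2*j
H(R) = R²
C(A, N) = -4 (C(A, N) = -1*(-2)² = -1*4 = -4)
x(w) = 5 - 4*w (x(w) = -4*w + 5 = 5 - 4*w)
x(P)*Z(-1, 5) = (5 - 4*12)*(-8 - 2*(-1)) = (5 - 48)*(-8 + 2) = -43*(-6) = 258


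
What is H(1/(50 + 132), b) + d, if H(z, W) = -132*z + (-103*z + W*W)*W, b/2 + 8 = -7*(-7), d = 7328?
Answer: 50837047/91 ≈ 5.5865e+5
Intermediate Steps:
b = 82 (b = -16 + 2*(-7*(-7)) = -16 + 2*49 = -16 + 98 = 82)
H(z, W) = -132*z + W*(W² - 103*z) (H(z, W) = -132*z + (-103*z + W²)*W = -132*z + (W² - 103*z)*W = -132*z + W*(W² - 103*z))
H(1/(50 + 132), b) + d = (82³ - 132/(50 + 132) - 103*82/(50 + 132)) + 7328 = (551368 - 132/182 - 103*82/182) + 7328 = (551368 - 132*1/182 - 103*82*1/182) + 7328 = (551368 - 66/91 - 4223/91) + 7328 = 50170199/91 + 7328 = 50837047/91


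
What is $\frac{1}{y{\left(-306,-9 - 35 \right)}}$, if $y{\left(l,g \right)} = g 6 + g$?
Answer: $- \frac{1}{308} \approx -0.0032468$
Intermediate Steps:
$y{\left(l,g \right)} = 7 g$ ($y{\left(l,g \right)} = 6 g + g = 7 g$)
$\frac{1}{y{\left(-306,-9 - 35 \right)}} = \frac{1}{7 \left(-9 - 35\right)} = \frac{1}{7 \left(-44\right)} = \frac{1}{-308} = - \frac{1}{308}$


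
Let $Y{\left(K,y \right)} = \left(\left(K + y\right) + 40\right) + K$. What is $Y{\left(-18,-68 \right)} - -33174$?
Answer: $33110$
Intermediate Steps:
$Y{\left(K,y \right)} = 40 + y + 2 K$ ($Y{\left(K,y \right)} = \left(40 + K + y\right) + K = 40 + y + 2 K$)
$Y{\left(-18,-68 \right)} - -33174 = \left(40 - 68 + 2 \left(-18\right)\right) - -33174 = \left(40 - 68 - 36\right) + 33174 = -64 + 33174 = 33110$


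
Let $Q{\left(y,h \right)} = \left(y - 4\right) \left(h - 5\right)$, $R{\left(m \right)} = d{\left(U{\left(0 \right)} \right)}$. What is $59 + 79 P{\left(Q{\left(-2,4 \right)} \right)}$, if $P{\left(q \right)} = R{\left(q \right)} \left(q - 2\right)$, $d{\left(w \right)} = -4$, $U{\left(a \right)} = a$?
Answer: $-1205$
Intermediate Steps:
$R{\left(m \right)} = -4$
$Q{\left(y,h \right)} = \left(-5 + h\right) \left(-4 + y\right)$ ($Q{\left(y,h \right)} = \left(-4 + y\right) \left(-5 + h\right) = \left(-5 + h\right) \left(-4 + y\right)$)
$P{\left(q \right)} = 8 - 4 q$ ($P{\left(q \right)} = - 4 \left(q - 2\right) = - 4 \left(-2 + q\right) = 8 - 4 q$)
$59 + 79 P{\left(Q{\left(-2,4 \right)} \right)} = 59 + 79 \left(8 - 4 \left(20 - -10 - 16 + 4 \left(-2\right)\right)\right) = 59 + 79 \left(8 - 4 \left(20 + 10 - 16 - 8\right)\right) = 59 + 79 \left(8 - 24\right) = 59 + 79 \left(-16\right) = 59 - 1264 = -1205$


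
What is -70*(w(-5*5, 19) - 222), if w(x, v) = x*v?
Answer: 48790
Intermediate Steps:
w(x, v) = v*x
-70*(w(-5*5, 19) - 222) = -70*(19*(-5*5) - 222) = -70*(19*(-25) - 222) = -70*(-475 - 222) = -70*(-697) = 48790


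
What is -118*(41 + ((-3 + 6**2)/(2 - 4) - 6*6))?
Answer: 1357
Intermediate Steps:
-118*(41 + ((-3 + 6**2)/(2 - 4) - 6*6)) = -118*(41 + ((-3 + 36)/(-2) - 36)) = -118*(41 + (33*(-1/2) - 36)) = -118*(41 + (-33/2 - 36)) = -118*(41 - 105/2) = -118*(-23/2) = 1357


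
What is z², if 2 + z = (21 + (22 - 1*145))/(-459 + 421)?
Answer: 169/361 ≈ 0.46814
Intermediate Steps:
z = 13/19 (z = -2 + (21 + (22 - 1*145))/(-459 + 421) = -2 + (21 + (22 - 145))/(-38) = -2 + (21 - 123)*(-1/38) = -2 - 102*(-1/38) = -2 + 51/19 = 13/19 ≈ 0.68421)
z² = (13/19)² = 169/361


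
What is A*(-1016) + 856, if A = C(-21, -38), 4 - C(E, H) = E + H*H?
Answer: 1442560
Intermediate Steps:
C(E, H) = 4 - E - H² (C(E, H) = 4 - (E + H*H) = 4 - (E + H²) = 4 + (-E - H²) = 4 - E - H²)
A = -1419 (A = 4 - 1*(-21) - 1*(-38)² = 4 + 21 - 1*1444 = 4 + 21 - 1444 = -1419)
A*(-1016) + 856 = -1419*(-1016) + 856 = 1441704 + 856 = 1442560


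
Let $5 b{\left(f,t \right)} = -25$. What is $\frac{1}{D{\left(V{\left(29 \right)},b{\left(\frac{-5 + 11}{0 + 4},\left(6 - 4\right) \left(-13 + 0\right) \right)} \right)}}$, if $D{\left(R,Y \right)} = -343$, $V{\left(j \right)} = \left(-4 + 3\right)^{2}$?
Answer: $- \frac{1}{343} \approx -0.0029155$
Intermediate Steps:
$V{\left(j \right)} = 1$ ($V{\left(j \right)} = \left(-1\right)^{2} = 1$)
$b{\left(f,t \right)} = -5$ ($b{\left(f,t \right)} = \frac{1}{5} \left(-25\right) = -5$)
$\frac{1}{D{\left(V{\left(29 \right)},b{\left(\frac{-5 + 11}{0 + 4},\left(6 - 4\right) \left(-13 + 0\right) \right)} \right)}} = \frac{1}{-343} = - \frac{1}{343}$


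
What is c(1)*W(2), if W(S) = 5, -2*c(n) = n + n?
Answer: -5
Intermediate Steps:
c(n) = -n (c(n) = -(n + n)/2 = -n)
c(1)*W(2) = -1*1*5 = -1*5 = -5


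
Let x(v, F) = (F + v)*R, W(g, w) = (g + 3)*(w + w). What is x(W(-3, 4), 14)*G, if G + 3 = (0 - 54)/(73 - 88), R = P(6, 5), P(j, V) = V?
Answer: 42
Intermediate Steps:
R = 5
W(g, w) = 2*w*(3 + g) (W(g, w) = (3 + g)*(2*w) = 2*w*(3 + g))
G = ⅗ (G = -3 + (0 - 54)/(73 - 88) = -3 - 54/(-15) = -3 - 54*(-1/15) = -3 + 18/5 = ⅗ ≈ 0.60000)
x(v, F) = 5*F + 5*v (x(v, F) = (F + v)*5 = 5*F + 5*v)
x(W(-3, 4), 14)*G = (5*14 + 5*(2*4*(3 - 3)))*(⅗) = (70 + 5*(2*4*0))*(⅗) = (70 + 5*0)*(⅗) = (70 + 0)*(⅗) = 70*(⅗) = 42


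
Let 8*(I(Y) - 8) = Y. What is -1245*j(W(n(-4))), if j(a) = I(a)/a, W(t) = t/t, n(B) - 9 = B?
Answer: -80925/8 ≈ -10116.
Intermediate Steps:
I(Y) = 8 + Y/8
n(B) = 9 + B
W(t) = 1
j(a) = (8 + a/8)/a
-1245*j(W(n(-4))) = -1245*(64 + 1)/(8*1) = -1245*65/8 = -80925/8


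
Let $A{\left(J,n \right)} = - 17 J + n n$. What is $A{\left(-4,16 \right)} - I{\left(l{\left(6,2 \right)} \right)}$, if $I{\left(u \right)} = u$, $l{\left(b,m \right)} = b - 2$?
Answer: $320$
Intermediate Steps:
$l{\left(b,m \right)} = -2 + b$ ($l{\left(b,m \right)} = b - 2 = -2 + b$)
$A{\left(J,n \right)} = n^{2} - 17 J$ ($A{\left(J,n \right)} = - 17 J + n^{2} = n^{2} - 17 J$)
$A{\left(-4,16 \right)} - I{\left(l{\left(6,2 \right)} \right)} = \left(16^{2} - -68\right) - \left(-2 + 6\right) = \left(256 + 68\right) - 4 = 324 - 4 = 320$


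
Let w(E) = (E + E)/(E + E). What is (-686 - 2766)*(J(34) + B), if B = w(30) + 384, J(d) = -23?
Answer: -1249624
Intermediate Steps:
w(E) = 1 (w(E) = (2*E)/((2*E)) = (2*E)*(1/(2*E)) = 1)
B = 385 (B = 1 + 384 = 385)
(-686 - 2766)*(J(34) + B) = (-686 - 2766)*(-23 + 385) = -3452*362 = -1249624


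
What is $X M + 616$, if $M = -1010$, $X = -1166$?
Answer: $1178276$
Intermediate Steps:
$X M + 616 = \left(-1166\right) \left(-1010\right) + 616 = 1177660 + 616 = 1178276$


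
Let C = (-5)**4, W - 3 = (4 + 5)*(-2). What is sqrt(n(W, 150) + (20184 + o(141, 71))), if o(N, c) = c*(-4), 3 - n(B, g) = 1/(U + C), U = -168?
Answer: 3*sqrt(461857910)/457 ≈ 141.08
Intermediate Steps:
W = -15 (W = 3 + (4 + 5)*(-2) = 3 + 9*(-2) = 3 - 18 = -15)
C = 625
n(B, g) = 1370/457 (n(B, g) = 3 - 1/(-168 + 625) = 3 - 1/457 = 1370/457)
o(N, c) = -4*c
sqrt(n(W, 150) + (20184 + o(141, 71))) = sqrt(1370/457 + (20184 - 4*71)) = sqrt(1370/457 + (20184 - 284)) = sqrt(1370/457 + 19900) = sqrt(9095670/457) = 3*sqrt(461857910)/457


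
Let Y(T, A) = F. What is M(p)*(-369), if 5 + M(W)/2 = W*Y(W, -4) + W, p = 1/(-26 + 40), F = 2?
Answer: 24723/7 ≈ 3531.9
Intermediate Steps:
Y(T, A) = 2
p = 1/14 ≈ 0.071429
M(W) = -10 + 6*W (M(W) = -10 + 2*(W*2 + W) = -10 + 2*(2*W + W) = -10 + 2*(3*W) = -10 + 6*W)
M(p)*(-369) = (-10 + 6*(1/14))*(-369) = (-10 + 3/7)*(-369) = -67/7*(-369) = 24723/7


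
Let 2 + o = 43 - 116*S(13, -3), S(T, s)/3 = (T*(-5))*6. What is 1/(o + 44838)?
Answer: 1/180599 ≈ 5.5371e-6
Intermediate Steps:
S(T, s) = -90*T (S(T, s) = 3*((T*(-5))*6) = 3*(-5*T*6) = 3*(-30*T) = -90*T)
o = 135761 (o = -2 + (43 - (-10440)*13) = -2 + (43 - 116*(-1170)) = -2 + (43 + 135720) = -2 + 135763 = 135761)
1/(o + 44838) = 1/(135761 + 44838) = 1/180599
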